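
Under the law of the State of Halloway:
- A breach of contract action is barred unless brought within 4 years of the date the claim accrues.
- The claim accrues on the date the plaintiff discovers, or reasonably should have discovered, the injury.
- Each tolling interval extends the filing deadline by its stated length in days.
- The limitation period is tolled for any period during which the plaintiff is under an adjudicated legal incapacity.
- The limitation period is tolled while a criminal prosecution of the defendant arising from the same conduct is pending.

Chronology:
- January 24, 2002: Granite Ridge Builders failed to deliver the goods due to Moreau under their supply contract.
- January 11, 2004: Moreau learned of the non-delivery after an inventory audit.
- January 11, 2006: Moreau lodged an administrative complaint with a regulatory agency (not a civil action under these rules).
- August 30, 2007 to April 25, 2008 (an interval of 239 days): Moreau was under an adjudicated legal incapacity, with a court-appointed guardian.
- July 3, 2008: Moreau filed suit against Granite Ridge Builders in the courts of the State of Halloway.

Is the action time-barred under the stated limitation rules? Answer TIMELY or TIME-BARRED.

TIMELY

The claim did not accrue until Moreau discovered the injury on January 11, 2004; the January 24, 2002 act date does not start the clock under the stated rule.
The untolled deadline — 4 years after January 11, 2004 — is January 11, 2008.
The period was tolled for 239 days by the plaintiff's legal incapacity (August 30, 2007 to April 25, 2008), pushing the deadline to September 6, 2008.
The other events in the timeline have no effect on the limitation period under the stated rules.
The July 3, 2008 filing precedes the September 6, 2008 deadline; the claim is timely.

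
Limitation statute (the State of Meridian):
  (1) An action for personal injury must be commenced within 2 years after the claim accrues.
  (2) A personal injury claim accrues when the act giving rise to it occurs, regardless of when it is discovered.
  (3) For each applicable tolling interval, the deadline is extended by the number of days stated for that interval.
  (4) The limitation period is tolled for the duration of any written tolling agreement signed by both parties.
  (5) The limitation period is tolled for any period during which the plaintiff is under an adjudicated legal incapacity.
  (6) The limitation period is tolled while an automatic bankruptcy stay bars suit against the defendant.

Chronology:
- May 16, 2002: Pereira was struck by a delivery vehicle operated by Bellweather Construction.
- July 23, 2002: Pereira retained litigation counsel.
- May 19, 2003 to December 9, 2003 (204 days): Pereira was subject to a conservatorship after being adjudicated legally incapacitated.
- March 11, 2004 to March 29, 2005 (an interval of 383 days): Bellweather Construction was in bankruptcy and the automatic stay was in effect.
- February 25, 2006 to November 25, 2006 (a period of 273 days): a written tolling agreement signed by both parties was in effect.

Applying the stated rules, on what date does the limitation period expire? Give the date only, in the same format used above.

December 24, 2005

The claim accrued on May 16, 2002, the date of the act.
The untolled deadline — 2 years after May 16, 2002 — is May 16, 2004.
The period was tolled for 204 days by the plaintiff's legal incapacity (May 19, 2003 to December 9, 2003), pushing the deadline to December 6, 2004.
The period was tolled for 383 days by the automatic bankruptcy stay (March 11, 2004 to March 29, 2005), pushing the deadline to December 24, 2005.
The written tolling agreement starting February 25, 2006 came too late — the period had run on December 24, 2005 — and so does not extend the deadline.
Nothing else in the chronology tolls or restarts the period.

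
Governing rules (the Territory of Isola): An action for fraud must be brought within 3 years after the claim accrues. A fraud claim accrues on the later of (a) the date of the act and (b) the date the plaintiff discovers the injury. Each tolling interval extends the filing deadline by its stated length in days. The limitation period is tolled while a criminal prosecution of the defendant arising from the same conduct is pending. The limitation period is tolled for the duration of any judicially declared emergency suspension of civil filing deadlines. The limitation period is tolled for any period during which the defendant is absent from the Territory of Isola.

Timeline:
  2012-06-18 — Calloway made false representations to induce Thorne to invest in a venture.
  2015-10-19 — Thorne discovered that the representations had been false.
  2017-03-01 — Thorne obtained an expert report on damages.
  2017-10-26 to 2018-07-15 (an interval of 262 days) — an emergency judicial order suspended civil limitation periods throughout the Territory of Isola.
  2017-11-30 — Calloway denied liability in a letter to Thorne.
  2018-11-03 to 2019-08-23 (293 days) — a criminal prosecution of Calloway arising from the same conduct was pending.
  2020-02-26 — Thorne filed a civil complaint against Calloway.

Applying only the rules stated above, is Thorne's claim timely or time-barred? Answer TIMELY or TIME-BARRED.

TIMELY

The claim accrued on 2015-10-19 — the later of the 2012-06-18 act and the 2015-10-19 discovery.
Adding the 3 years base period to 2015-10-19 gives a deadline of 2018-10-19, before any tolling.
The period was tolled for 262 days by the emergency suspension of filing deadlines (2017-10-26 to 2018-07-15), pushing the deadline to 2019-07-08.
The pending criminal prosecution from 2018-11-03 to 2019-08-23 tolled the period for 293 days, extending the deadline to 2020-04-26.
None of the other events listed affects the running of the period under the stated rules.
Thorne filed on 2020-02-26, before the 2020-04-26 deadline, so the action is timely.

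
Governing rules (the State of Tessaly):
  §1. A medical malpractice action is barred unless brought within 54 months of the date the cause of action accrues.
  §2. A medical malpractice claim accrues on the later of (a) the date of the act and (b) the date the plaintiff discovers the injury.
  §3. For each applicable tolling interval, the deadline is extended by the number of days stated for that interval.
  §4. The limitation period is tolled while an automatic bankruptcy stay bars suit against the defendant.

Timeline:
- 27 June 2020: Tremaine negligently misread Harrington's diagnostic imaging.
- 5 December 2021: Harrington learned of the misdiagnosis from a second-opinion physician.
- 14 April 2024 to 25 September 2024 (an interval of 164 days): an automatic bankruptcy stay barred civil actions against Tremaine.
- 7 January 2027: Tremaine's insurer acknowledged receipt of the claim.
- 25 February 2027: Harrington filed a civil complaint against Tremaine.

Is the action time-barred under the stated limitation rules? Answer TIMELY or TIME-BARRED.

Taking the later of the act (27 June 2020) and discovery (5 December 2021), the claim accrued on 5 December 2021.
Adding the 54 months base period to 5 December 2021 gives a deadline of 5 June 2026, before any tolling.
Because the automatic bankruptcy stay ran from 14 April 2024 to 25 September 2024, the deadline is extended by 164 days to 16 November 2026.
None of the other events listed affects the running of the period under the stated rules.
Filing on 25 February 2027 missed the 16 November 2026 deadline — the action is time-barred.

TIME-BARRED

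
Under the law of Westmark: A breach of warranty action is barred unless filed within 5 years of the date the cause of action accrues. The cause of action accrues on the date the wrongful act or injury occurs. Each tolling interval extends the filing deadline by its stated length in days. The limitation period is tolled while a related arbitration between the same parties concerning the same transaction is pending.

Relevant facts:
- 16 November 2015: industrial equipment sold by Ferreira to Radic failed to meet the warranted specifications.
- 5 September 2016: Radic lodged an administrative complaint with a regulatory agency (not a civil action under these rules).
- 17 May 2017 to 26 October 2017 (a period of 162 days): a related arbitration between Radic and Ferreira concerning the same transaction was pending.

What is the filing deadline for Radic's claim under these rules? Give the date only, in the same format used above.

27 April 2021

The claim accrued on 16 November 2015, when the wrongful act occurred.
The untolled deadline — 5 years after 16 November 2015 — is 16 November 2020.
Because the pending related arbitration ran from 17 May 2017 to 26 October 2017, the deadline is extended by 162 days to 27 April 2021.
The other events in the timeline have no effect on the limitation period under the stated rules.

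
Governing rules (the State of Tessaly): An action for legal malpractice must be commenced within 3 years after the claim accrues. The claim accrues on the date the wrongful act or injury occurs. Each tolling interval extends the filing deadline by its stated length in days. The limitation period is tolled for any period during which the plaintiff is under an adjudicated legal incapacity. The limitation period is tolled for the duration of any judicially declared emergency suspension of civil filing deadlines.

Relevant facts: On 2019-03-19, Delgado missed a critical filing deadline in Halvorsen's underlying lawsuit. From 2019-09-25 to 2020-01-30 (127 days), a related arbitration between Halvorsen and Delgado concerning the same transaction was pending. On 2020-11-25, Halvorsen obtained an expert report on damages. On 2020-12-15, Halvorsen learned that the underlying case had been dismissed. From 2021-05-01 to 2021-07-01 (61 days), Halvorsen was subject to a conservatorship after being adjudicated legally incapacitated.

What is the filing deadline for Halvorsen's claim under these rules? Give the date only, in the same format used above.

2022-05-19

The claim accrued on 2019-03-19, when the wrongful act occurred; under the stated occurrence rule the 2020-12-15 discovery does not delay accrual.
3 years from 2019-03-19 is 2022-03-19.
The plaintiff's legal incapacity from 2021-05-01 to 2021-07-01 tolled the period for 61 days, extending the deadline to 2022-05-19.
No stated provision tolls the period for a pending arbitration, so the interval from 2019-09-25 to 2020-01-30 has no effect on the deadline.
The other events in the timeline have no effect on the limitation period under the stated rules.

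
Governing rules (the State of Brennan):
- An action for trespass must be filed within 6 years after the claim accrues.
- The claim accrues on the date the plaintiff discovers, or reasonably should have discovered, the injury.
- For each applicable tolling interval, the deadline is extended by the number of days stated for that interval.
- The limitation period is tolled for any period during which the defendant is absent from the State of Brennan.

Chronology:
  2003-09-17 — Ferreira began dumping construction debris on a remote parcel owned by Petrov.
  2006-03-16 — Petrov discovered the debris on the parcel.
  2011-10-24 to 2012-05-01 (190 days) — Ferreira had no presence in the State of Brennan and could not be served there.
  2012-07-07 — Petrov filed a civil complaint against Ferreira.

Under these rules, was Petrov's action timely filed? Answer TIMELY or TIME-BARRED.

TIMELY

Under the discovery rule, the claim accrued on 2006-03-16, when Petrov discovered the injury — not on the 2003-09-17 date of the underlying act.
6 years from 2006-03-16 is 2012-03-16.
The period was tolled for 190 days by the defendant's absence from the jurisdiction (2011-10-24 to 2012-05-01), pushing the deadline to 2012-09-22.
Filing on 2012-07-07 beat the 2012-09-22 deadline — the action is timely.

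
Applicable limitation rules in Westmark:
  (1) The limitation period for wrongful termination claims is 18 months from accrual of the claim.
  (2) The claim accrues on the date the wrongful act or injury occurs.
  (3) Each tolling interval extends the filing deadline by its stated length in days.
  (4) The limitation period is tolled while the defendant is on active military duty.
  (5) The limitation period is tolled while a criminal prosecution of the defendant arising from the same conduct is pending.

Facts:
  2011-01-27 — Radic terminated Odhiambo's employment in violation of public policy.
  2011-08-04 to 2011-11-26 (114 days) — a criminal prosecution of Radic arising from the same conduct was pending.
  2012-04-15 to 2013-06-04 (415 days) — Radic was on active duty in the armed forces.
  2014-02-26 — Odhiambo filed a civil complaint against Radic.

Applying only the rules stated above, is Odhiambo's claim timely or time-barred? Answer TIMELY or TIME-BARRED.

The claim accrued on 2011-01-27, the date of the act.
The untolled deadline — 18 months after 2011-01-27 — is 2012-07-27.
The period was tolled for 114 days by the pending criminal prosecution (2011-08-04 to 2011-11-26), pushing the deadline to 2012-11-18.
Because the defendant's active military service ran from 2012-04-15 to 2013-06-04, the deadline is extended by 415 days to 2014-01-07.
Filing on 2014-02-26 missed the 2014-01-07 deadline — the action is time-barred.

TIME-BARRED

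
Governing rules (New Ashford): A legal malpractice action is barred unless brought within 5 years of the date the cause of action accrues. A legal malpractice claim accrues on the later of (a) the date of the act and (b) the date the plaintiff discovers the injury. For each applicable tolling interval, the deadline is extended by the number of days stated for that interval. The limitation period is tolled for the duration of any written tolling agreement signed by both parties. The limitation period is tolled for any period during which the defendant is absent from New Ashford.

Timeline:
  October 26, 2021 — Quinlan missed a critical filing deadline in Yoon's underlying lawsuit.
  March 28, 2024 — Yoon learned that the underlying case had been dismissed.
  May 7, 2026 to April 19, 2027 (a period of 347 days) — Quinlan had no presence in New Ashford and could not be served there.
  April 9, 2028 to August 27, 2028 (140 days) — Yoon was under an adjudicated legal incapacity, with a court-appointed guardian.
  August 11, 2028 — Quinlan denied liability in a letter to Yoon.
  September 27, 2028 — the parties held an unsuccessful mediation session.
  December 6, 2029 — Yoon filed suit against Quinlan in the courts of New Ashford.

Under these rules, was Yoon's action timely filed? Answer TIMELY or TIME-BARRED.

Taking the later of the act (October 26, 2021) and discovery (March 28, 2024), the claim accrued on March 28, 2024.
Adding the 5 years base period to March 28, 2024 gives a deadline of March 28, 2029, before any tolling.
Because the defendant's absence from the jurisdiction ran from May 7, 2026 to April 19, 2027, the deadline is extended by 347 days to March 10, 2030.
The plaintiff's legal incapacity from April 9, 2028 to August 27, 2028 does not toll the period, because no stated rule makes the plaintiff's incapacity a tolling event.
The other events in the timeline have no effect on the limitation period under the stated rules.
Filing on December 6, 2029 beat the March 10, 2030 deadline — the action is timely.

TIMELY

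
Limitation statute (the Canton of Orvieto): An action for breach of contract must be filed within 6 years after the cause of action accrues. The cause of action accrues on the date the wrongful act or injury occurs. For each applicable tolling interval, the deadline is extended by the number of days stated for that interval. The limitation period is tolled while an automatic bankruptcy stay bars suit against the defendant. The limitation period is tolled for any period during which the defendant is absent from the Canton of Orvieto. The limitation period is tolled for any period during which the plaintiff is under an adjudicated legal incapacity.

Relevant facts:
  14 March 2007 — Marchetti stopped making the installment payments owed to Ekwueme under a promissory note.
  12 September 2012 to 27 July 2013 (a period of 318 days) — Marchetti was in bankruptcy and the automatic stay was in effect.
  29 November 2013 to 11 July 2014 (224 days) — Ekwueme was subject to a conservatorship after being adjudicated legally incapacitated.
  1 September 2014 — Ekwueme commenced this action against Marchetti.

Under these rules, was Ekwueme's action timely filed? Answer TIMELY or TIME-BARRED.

The claim accrued on 14 March 2007, when the wrongful act occurred.
Adding the 6 years base period to 14 March 2007 gives a deadline of 14 March 2013, before any tolling.
The period was tolled for 318 days by the automatic bankruptcy stay (12 September 2012 to 27 July 2013), pushing the deadline to 26 January 2014.
The period was tolled for 224 days by the plaintiff's legal incapacity (29 November 2013 to 11 July 2014), pushing the deadline to 7 September 2014.
The 1 September 2014 filing precedes the 7 September 2014 deadline; the claim is timely.

TIMELY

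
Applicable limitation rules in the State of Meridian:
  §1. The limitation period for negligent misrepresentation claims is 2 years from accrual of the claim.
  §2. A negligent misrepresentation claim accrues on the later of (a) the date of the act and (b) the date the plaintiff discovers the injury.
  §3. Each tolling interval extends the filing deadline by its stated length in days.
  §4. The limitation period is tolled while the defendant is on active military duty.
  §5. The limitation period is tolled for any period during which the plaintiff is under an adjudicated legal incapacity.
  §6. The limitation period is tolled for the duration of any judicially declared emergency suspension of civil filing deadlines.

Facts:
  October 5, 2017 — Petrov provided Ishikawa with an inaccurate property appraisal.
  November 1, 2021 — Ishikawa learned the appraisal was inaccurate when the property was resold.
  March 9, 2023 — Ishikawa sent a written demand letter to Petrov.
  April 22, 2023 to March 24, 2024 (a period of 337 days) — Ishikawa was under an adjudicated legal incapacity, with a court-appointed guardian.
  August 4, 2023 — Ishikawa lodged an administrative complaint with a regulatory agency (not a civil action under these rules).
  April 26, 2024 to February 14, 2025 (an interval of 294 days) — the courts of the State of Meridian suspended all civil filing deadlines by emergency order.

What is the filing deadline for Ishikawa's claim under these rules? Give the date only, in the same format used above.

Because discovery on November 1, 2021 post-dates the October 5, 2017 act, accrual under the later-of rule falls on November 1, 2021.
2 years from November 1, 2021 is November 1, 2023.
The plaintiff's legal incapacity from April 22, 2023 to March 24, 2024 tolled the period for 337 days, extending the deadline to October 3, 2024.
Because the emergency suspension of filing deadlines ran from April 26, 2024 to February 14, 2025, the deadline is extended by 294 days to July 24, 2025.
None of the other events listed affects the running of the period under the stated rules.

July 24, 2025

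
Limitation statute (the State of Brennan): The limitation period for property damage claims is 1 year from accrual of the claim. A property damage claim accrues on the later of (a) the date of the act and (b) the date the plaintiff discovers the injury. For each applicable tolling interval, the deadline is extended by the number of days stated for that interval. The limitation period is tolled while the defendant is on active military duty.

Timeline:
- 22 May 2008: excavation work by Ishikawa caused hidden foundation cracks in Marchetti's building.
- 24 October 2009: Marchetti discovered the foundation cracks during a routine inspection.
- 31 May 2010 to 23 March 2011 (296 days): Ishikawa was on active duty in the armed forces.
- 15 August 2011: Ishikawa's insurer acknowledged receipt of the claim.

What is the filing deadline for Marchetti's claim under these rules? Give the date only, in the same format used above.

Taking the later of the act (22 May 2008) and discovery (24 October 2009), the claim accrued on 24 October 2009.
1 year from 24 October 2009 is 24 October 2010.
The period was tolled for 296 days by the defendant's active military service (31 May 2010 to 23 March 2011), pushing the deadline to 16 August 2011.
Nothing else in the chronology tolls or restarts the period.

16 August 2011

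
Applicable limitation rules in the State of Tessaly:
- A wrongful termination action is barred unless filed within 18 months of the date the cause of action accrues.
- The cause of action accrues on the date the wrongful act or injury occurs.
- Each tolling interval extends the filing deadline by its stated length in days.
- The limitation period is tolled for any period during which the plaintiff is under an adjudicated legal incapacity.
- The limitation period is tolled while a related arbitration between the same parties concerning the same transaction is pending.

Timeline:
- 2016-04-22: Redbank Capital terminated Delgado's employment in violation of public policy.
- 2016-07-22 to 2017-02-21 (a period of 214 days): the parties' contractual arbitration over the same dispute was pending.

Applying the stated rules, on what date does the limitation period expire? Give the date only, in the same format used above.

The cause of action accrued on 2016-04-22, the date of the act.
18 months from 2016-04-22 is 2017-10-22.
The period was tolled for 214 days by the pending related arbitration (2016-07-22 to 2017-02-21), pushing the deadline to 2018-05-24.

2018-05-24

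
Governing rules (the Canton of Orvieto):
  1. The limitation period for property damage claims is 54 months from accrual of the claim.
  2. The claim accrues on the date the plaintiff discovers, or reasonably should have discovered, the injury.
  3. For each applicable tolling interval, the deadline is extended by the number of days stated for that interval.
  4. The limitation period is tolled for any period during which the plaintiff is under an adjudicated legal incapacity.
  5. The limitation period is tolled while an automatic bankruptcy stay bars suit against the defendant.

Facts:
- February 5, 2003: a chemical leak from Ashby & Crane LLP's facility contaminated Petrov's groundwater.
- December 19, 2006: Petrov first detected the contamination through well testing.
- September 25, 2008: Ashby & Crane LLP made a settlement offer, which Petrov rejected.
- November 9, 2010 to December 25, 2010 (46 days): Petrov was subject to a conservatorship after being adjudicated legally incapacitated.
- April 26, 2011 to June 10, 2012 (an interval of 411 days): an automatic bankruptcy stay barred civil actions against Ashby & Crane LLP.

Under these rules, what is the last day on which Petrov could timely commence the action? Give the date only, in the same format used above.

The claim did not accrue until Petrov discovered the injury on December 19, 2006; the February 5, 2003 act date does not start the clock under the stated rule.
Adding the 54 months base period to December 19, 2006 gives a deadline of June 19, 2011, before any tolling.
Because the plaintiff's legal incapacity ran from November 9, 2010 to December 25, 2010, the deadline is extended by 46 days to August 4, 2011.
The automatic bankruptcy stay from April 26, 2011 to June 10, 2012 tolled the period for 411 days, extending the deadline to September 18, 2012.
None of the other events listed affects the running of the period under the stated rules.

September 18, 2012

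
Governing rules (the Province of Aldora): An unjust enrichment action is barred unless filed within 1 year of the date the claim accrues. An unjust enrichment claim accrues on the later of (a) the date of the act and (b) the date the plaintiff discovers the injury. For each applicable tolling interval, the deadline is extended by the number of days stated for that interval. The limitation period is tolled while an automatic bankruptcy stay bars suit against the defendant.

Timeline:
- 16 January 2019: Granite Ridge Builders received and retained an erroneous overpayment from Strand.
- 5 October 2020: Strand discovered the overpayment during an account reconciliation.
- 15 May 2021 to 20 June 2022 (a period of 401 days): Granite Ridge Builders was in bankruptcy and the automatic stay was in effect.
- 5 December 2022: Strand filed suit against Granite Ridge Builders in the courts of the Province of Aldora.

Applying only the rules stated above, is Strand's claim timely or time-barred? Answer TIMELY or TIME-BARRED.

Because discovery on 5 October 2020 post-dates the 16 January 2019 act, accrual under the later-of rule falls on 5 October 2020.
The untolled deadline — 1 year after 5 October 2020 — is 5 October 2021.
Because the automatic bankruptcy stay ran from 15 May 2021 to 20 June 2022, the deadline is extended by 401 days to 10 November 2022.
Strand filed on 5 December 2022, after the 10 November 2022 deadline, so the action is time-barred.

TIME-BARRED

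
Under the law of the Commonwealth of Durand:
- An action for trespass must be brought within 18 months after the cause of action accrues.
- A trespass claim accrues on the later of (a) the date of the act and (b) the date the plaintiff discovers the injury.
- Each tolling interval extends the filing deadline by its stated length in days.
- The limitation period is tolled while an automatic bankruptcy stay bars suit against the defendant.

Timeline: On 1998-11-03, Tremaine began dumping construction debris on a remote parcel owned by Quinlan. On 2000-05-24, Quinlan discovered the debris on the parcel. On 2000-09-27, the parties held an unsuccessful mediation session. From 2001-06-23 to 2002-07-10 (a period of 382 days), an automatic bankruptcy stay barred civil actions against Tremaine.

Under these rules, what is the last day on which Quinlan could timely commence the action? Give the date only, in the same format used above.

The claim accrued on 2000-05-24 — the later of the 1998-11-03 act and the 2000-05-24 discovery.
Adding the 18 months base period to 2000-05-24 gives a deadline of 2001-11-24, before any tolling.
The period was tolled for 382 days by the automatic bankruptcy stay (2001-06-23 to 2002-07-10), pushing the deadline to 2002-12-11.
None of the other events listed affects the running of the period under the stated rules.

2002-12-11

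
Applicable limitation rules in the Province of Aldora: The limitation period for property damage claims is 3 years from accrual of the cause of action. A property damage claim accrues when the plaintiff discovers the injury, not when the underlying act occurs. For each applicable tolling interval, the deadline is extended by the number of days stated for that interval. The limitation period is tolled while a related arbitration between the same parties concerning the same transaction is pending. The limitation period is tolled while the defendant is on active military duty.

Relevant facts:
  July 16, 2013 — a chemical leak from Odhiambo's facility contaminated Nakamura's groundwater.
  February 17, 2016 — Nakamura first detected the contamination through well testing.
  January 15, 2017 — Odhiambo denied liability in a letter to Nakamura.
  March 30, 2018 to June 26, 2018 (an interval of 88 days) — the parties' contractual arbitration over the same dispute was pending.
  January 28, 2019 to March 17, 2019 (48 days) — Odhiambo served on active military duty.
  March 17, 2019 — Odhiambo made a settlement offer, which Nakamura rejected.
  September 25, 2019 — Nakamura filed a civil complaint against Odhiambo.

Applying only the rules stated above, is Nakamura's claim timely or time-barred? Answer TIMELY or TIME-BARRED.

TIME-BARRED

Accrual is tied to discovery, so the period began on February 17, 2016 rather than on July 16, 2013 when the act occurred.
The untolled deadline — 3 years after February 17, 2016 — is February 17, 2019.
The pending related arbitration from March 30, 2018 to June 26, 2018 tolled the period for 88 days, extending the deadline to May 16, 2019.
The period was tolled for 48 days by the defendant's active military service (January 28, 2019 to March 17, 2019), pushing the deadline to July 3, 2019.
The other events in the timeline have no effect on the limitation period under the stated rules.
The September 25, 2019 filing falls after the July 3, 2019 deadline; the claim is time-barred.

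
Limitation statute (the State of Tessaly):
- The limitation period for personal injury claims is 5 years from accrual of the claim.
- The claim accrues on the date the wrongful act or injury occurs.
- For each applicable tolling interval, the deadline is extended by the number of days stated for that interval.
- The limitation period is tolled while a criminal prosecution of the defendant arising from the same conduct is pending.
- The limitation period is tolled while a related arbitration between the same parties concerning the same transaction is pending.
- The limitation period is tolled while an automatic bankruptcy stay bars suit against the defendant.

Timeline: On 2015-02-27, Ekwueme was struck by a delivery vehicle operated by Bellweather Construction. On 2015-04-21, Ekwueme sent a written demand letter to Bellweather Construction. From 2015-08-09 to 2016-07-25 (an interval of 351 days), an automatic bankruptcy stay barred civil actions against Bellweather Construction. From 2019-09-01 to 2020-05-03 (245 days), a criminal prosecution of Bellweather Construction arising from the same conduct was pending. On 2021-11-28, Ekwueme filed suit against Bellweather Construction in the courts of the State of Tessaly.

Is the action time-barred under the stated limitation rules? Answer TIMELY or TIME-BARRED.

The limitation period began to run on 2015-02-27.
5 years from 2015-02-27 is 2020-02-27.
Because the automatic bankruptcy stay ran from 2015-08-09 to 2016-07-25, the deadline is extended by 351 days to 2021-02-12.
The period was tolled for 245 days by the pending criminal prosecution (2019-09-01 to 2020-05-03), pushing the deadline to 2021-10-15.
Nothing else in the chronology tolls or restarts the period.
Ekwueme filed on 2021-11-28, after the 2021-10-15 deadline, so the action is time-barred.

TIME-BARRED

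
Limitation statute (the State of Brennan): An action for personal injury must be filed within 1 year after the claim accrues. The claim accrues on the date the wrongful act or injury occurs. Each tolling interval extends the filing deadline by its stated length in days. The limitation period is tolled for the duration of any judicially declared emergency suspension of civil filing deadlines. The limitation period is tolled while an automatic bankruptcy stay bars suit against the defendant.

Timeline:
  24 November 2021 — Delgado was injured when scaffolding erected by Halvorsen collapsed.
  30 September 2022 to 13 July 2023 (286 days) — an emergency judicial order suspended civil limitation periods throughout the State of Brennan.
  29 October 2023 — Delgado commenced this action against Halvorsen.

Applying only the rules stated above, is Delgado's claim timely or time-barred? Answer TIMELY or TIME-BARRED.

The claim accrued on 24 November 2021, the date of the act.
1 year from 24 November 2021 is 24 November 2022.
The emergency suspension of filing deadlines from 30 September 2022 to 13 July 2023 tolled the period for 286 days, extending the deadline to 6 September 2023.
Delgado filed on 29 October 2023, after the 6 September 2023 deadline, so the action is time-barred.

TIME-BARRED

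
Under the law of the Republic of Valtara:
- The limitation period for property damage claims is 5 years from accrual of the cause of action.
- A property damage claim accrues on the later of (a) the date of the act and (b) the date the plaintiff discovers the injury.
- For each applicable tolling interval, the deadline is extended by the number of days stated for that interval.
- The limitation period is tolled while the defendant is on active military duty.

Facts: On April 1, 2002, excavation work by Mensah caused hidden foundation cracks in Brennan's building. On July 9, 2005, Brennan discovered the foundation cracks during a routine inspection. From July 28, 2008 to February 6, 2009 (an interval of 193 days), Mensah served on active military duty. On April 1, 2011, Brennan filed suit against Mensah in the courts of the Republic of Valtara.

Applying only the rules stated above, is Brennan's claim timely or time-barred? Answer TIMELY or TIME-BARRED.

TIME-BARRED

The claim accrued on July 9, 2005 — the later of the April 1, 2002 act and the July 9, 2005 discovery.
5 years from July 9, 2005 is July 9, 2010.
The defendant's active military service from July 28, 2008 to February 6, 2009 tolled the period for 193 days, extending the deadline to January 18, 2011.
Brennan filed on April 1, 2011, after the January 18, 2011 deadline, so the action is time-barred.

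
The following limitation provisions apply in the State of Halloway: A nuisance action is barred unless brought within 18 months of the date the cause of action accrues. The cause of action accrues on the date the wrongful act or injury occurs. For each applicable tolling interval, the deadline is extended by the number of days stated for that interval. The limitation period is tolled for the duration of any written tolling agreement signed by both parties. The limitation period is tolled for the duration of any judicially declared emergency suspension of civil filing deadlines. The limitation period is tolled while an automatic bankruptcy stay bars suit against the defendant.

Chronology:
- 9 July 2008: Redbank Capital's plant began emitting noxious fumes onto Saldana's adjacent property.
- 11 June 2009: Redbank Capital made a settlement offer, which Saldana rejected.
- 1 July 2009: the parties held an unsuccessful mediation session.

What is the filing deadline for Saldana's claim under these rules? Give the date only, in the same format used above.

9 January 2010

The claim accrued on 9 July 2008, when the wrongful act occurred.
The untolled deadline — 18 months after 9 July 2008 — is 9 January 2010.
None of the other events listed affects the running of the period under the stated rules.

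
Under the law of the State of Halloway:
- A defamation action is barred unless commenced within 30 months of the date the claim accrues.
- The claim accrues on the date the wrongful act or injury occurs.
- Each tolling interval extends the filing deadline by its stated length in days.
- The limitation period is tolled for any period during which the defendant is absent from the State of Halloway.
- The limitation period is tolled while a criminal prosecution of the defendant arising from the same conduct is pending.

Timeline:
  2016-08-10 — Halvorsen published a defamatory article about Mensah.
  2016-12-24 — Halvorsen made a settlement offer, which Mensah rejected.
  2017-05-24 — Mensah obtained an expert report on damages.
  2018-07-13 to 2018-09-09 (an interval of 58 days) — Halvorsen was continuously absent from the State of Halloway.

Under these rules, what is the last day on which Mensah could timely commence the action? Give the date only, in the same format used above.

The claim accrued on 2016-08-10, the date of the act.
Adding the 30 months base period to 2016-08-10 gives a deadline of 2019-02-10, before any tolling.
Because the defendant's absence from the jurisdiction ran from 2018-07-13 to 2018-09-09, the deadline is extended by 58 days to 2019-04-09.
Nothing else in the chronology tolls or restarts the period.

2019-04-09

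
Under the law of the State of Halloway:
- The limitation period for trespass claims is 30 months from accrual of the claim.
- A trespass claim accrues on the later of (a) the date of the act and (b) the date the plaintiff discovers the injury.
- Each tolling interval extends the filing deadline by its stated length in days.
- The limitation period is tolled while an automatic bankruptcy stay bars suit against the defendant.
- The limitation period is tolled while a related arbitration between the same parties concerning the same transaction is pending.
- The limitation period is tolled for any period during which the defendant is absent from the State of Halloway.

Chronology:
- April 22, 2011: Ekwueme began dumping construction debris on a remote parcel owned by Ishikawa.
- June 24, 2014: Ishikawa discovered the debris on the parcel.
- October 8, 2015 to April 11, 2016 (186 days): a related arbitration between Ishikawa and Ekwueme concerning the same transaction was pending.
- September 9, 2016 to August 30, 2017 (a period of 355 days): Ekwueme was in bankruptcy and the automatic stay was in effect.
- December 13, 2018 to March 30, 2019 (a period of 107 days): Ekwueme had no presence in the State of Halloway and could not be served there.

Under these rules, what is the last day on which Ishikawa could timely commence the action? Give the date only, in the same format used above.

Because discovery on June 24, 2014 post-dates the April 22, 2011 act, accrual under the later-of rule falls on June 24, 2014.
The untolled deadline — 30 months after June 24, 2014 — is December 24, 2016.
The period was tolled for 186 days by the pending related arbitration (October 8, 2015 to April 11, 2016), pushing the deadline to June 28, 2017.
The period was tolled for 355 days by the automatic bankruptcy stay (September 9, 2016 to August 30, 2017), pushing the deadline to June 18, 2018.
The defendant's absence from the jurisdiction starting December 13, 2018 came too late — the period had run on June 18, 2018 — and so does not extend the deadline.

June 18, 2018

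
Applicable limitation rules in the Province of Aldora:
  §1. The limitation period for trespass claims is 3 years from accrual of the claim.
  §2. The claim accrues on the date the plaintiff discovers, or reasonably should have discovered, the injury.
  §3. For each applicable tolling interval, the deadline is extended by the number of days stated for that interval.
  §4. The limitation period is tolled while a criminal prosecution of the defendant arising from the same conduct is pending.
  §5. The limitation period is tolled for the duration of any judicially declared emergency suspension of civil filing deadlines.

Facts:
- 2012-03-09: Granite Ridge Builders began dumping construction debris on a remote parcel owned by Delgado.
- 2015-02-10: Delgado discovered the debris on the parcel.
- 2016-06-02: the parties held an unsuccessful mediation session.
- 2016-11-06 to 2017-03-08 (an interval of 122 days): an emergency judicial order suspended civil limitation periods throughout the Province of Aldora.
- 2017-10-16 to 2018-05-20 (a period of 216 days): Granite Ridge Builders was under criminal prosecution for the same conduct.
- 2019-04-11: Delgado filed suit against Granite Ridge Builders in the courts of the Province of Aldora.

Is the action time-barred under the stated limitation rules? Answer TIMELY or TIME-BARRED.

Under the discovery rule, the claim accrued on 2015-02-10, when Delgado discovered the injury — not on the 2012-03-09 date of the underlying act.
3 years from 2015-02-10 is 2018-02-10.
The period was tolled for 122 days by the emergency suspension of filing deadlines (2016-11-06 to 2017-03-08), pushing the deadline to 2018-06-12.
The period was tolled for 216 days by the pending criminal prosecution (2017-10-16 to 2018-05-20), pushing the deadline to 2019-01-14.
None of the other events listed affects the running of the period under the stated rules.
Filing on 2019-04-11 missed the 2019-01-14 deadline — the action is time-barred.

TIME-BARRED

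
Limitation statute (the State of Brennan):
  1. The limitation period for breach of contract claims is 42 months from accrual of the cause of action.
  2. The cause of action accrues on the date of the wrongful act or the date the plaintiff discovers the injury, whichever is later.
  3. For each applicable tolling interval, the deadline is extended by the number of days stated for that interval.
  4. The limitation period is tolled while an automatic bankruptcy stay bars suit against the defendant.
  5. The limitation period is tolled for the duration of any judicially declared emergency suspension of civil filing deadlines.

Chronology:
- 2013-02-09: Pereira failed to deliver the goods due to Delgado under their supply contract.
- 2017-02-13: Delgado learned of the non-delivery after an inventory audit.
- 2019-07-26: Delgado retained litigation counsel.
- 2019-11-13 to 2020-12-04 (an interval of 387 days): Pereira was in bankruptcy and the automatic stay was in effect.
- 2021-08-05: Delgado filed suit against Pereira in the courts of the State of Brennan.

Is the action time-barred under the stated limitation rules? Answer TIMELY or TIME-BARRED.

TIMELY

Taking the later of the act (2013-02-09) and discovery (2017-02-13), the claim accrued on 2017-02-13.
The untolled deadline — 42 months after 2017-02-13 — is 2020-08-13.
Because the automatic bankruptcy stay ran from 2019-11-13 to 2020-12-04, the deadline is extended by 387 days to 2021-09-04.
The other events in the timeline have no effect on the limitation period under the stated rules.
The 2021-08-05 filing precedes the 2021-09-04 deadline; the claim is timely.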